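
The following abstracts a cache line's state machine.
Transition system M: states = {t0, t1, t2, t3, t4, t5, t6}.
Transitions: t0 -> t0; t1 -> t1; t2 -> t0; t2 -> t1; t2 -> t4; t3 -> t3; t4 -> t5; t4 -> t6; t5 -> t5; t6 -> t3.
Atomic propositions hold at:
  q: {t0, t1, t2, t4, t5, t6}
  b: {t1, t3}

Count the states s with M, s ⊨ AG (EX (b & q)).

1

Sat(b & q) = {t1}
Sat(EX (b & q)) = {s : some successor in {t1}} = {t1, t2}
AG (EX (b & q)): greatest fixpoint, start Z0 = {t1, t2}, keep only states in Sat with every successor in Z. Z1 = {t1}; fixed.
Sat(AG (EX (b & q))) = {t1}
|Sat(AG (EX (b & q)))| = |{t1}| = 1.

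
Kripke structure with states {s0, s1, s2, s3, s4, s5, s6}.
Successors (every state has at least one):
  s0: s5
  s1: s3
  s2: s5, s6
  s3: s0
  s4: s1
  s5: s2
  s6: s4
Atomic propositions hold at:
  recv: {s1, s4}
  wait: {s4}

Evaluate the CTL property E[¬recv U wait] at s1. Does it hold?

Sat(¬recv) = {s0, s2, s3, s5, s6}
E[¬recv U wait]: least fixpoint, start Z0 = Sat(wait) = {s4}, add states in Sat(¬recv) with some successor in Z. Z1 = {s4, s6}; Z2 = {s2, s4, s6}; Z3 = {s2, s4, s5, s6}; Z4 = {s0, s2, s4, s5, s6}; Z5 = {s0, s2, s3, s4, s5, s6}; fixed.
Sat(E[¬recv U wait]) = {s0, s2, s3, s4, s5, s6}
s1 ∉ Sat(E[¬recv U wait]) = {s0, s2, s3, s4, s5, s6}, so the formula does not hold at s1.

No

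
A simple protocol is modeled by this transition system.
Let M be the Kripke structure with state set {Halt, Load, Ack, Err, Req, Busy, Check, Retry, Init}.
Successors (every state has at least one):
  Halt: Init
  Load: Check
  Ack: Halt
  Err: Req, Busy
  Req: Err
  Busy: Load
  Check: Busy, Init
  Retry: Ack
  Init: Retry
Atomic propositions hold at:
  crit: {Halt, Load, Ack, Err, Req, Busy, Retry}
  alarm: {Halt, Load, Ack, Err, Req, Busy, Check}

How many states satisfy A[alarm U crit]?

7

A[alarm U crit]: least fixpoint, start Z0 = Sat(crit) = {Halt, Load, Ack, Err, Req, Busy, Retry}, add states in Sat(alarm) with every successor in Z. Already a fixed point.
Sat(A[alarm U crit]) = {Halt, Load, Ack, Err, Req, Busy, Retry}
|Sat(A[alarm U crit])| = |{Halt, Load, Ack, Err, Req, Busy, Retry}| = 7.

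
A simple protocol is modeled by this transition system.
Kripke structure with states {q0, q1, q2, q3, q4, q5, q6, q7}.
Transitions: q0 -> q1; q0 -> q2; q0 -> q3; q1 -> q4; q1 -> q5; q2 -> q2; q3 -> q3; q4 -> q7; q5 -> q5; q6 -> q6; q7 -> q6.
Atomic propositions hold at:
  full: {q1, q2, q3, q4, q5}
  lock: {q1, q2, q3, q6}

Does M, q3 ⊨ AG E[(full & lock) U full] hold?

Yes

Sat(full & lock) = {q1, q2, q3}
E[(full & lock) U full]: least fixpoint, start Z0 = Sat(full) = {q1, q2, q3, q4, q5}, add states in Sat(full & lock) with some successor in Z. Already a fixed point.
Sat(E[(full & lock) U full]) = {q1, q2, q3, q4, q5}
AG E[(full & lock) U full]: greatest fixpoint, start Z0 = {q1, q2, q3, q4, q5}, keep only states in Sat with every successor in Z. Z1 = {q1, q2, q3, q5}; Z2 = {q2, q3, q5}; fixed.
Sat(AG E[(full & lock) U full]) = {q2, q3, q5}
q3 ∈ Sat(AG E[(full & lock) U full]) = {q2, q3, q5}, so the formula holds at q3.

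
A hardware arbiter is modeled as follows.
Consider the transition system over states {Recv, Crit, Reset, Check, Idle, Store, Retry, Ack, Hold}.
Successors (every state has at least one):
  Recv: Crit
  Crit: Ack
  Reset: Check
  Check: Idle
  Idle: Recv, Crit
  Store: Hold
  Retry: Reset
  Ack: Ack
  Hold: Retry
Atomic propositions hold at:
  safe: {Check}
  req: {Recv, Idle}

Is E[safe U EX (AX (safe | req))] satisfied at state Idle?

Sat(safe | req) = {Recv, Check, Idle}
Sat(AX (safe | req)) = {s : every successor in {Recv, Check, Idle}} = {Reset, Check}
Sat(EX (AX (safe | req))) = {s : some successor in {Reset, Check}} = {Reset, Retry}
E[safe U EX (AX (safe | req))]: least fixpoint, start Z0 = Sat(EX (AX (safe | req))) = {Reset, Retry}, add states in Sat(safe) with some successor in Z. Already a fixed point.
Sat(E[safe U EX (AX (safe | req))]) = {Reset, Retry}
Idle ∉ Sat(E[safe U EX (AX (safe | req))]) = {Reset, Retry}, so the formula does not hold at Idle.

No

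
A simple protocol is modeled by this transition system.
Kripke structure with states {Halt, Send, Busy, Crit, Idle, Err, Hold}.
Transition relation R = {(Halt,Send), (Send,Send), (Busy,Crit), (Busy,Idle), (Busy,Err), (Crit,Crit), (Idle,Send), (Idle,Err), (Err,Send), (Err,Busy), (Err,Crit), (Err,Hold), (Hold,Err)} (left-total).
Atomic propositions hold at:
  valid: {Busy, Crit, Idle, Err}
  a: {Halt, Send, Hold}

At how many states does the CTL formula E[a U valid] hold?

5

E[a U valid]: least fixpoint, start Z0 = Sat(valid) = {Busy, Crit, Idle, Err}, add states in Sat(a) with some successor in Z. Z1 = {Busy, Crit, Idle, Err, Hold}; fixed.
Sat(E[a U valid]) = {Busy, Crit, Idle, Err, Hold}
|Sat(E[a U valid])| = |{Busy, Crit, Idle, Err, Hold}| = 5.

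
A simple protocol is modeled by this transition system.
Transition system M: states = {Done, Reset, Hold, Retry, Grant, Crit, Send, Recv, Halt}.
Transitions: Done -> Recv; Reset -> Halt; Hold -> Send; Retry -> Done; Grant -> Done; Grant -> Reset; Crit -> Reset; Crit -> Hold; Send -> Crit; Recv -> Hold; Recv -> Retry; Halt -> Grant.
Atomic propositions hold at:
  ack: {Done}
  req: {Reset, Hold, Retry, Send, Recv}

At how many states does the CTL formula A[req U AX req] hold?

Sat(AX req) = {s : every successor in {Reset, Hold, Retry, Send, Recv}} = {Done, Hold, Crit, Recv}
A[req U AX req]: least fixpoint, start Z0 = Sat(AX req) = {Done, Hold, Crit, Recv}, add states in Sat(req) with every successor in Z. Z1 = {Done, Hold, Retry, Crit, Send, Recv}; fixed.
Sat(A[req U AX req]) = {Done, Hold, Retry, Crit, Send, Recv}
|Sat(A[req U AX req])| = |{Done, Hold, Retry, Crit, Send, Recv}| = 6.

6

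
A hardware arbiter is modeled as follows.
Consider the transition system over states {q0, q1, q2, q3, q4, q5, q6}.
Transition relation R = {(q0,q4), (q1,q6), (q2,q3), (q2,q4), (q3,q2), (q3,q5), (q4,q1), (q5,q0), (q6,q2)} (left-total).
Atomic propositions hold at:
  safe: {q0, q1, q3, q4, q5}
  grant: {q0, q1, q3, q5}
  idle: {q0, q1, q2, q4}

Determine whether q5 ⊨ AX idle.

Sat(AX idle) = {s : every successor in {q0, q1, q2, q4}} = {q0, q4, q5, q6}
q5 ∈ Sat(AX idle) = {q0, q4, q5, q6}, so the formula holds at q5.

Yes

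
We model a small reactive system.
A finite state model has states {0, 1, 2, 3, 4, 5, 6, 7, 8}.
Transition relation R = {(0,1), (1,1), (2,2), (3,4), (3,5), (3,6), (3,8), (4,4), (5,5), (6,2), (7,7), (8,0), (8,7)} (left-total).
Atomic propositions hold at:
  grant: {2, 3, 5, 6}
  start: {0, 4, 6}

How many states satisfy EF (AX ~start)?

Sat(~start) = {1, 2, 3, 5, 7, 8}
Sat(AX ~start) = {s : every successor in {1, 2, 3, 5, 7, 8}} = {0, 1, 2, 5, 6, 7}
EF (AX ~start): least fixpoint, start Z0 = {0, 1, 2, 5, 6, 7}, add states with some successor in Z. Z1 = {0, 1, 2, 3, 5, 6, 7, 8}; fixed.
Sat(EF (AX ~start)) = {0, 1, 2, 3, 5, 6, 7, 8}
|Sat(EF (AX ~start))| = |{0, 1, 2, 3, 5, 6, 7, 8}| = 8.

8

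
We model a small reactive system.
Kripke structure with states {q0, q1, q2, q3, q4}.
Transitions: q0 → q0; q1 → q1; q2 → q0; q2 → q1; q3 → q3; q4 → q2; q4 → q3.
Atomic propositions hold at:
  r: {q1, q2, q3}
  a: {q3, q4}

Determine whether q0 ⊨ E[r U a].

No

E[r U a]: least fixpoint, start Z0 = Sat(a) = {q3, q4}, add states in Sat(r) with some successor in Z. Already a fixed point.
Sat(E[r U a]) = {q3, q4}
q0 ∉ Sat(E[r U a]) = {q3, q4}, so the formula does not hold at q0.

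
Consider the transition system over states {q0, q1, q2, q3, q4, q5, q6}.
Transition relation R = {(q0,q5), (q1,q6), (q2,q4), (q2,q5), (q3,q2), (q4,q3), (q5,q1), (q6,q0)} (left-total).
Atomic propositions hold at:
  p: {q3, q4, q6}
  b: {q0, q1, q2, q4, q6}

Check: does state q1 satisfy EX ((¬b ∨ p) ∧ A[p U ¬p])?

Sat(¬b) = {q3, q5}
Sat(¬b ∨ p) = {q3, q4, q5, q6}
Sat(¬p) = {q0, q1, q2, q5}
A[p U ¬p]: least fixpoint, start Z0 = Sat(¬p) = {q0, q1, q2, q5}, add states in Sat(p) with every successor in Z. Z1 = {q0, q1, q2, q3, q5, q6}; Z2 = {q0, q1, q2, q3, q4, q5, q6}; fixed.
Sat(A[p U ¬p]) = {q0, q1, q2, q3, q4, q5, q6}
Sat((¬b ∨ p) ∧ A[p U ¬p]) = {q3, q4, q5, q6}
Sat(EX ((¬b ∨ p) ∧ A[p U ¬p])) = {s : some successor in {q3, q4, q5, q6}} = {q0, q1, q2, q4}
q1 ∈ Sat(EX ((¬b ∨ p) ∧ A[p U ¬p])) = {q0, q1, q2, q4}, so the formula holds at q1.

Yes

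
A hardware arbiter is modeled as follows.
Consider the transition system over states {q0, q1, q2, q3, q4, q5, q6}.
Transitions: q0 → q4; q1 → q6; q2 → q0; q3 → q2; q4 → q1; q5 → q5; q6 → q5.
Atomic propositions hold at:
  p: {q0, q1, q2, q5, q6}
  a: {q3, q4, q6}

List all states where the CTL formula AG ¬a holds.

{q5}

Sat(¬a) = {q0, q1, q2, q5}
AG ¬a: greatest fixpoint, start Z0 = {q0, q1, q2, q5}, keep only states in Sat with every successor in Z. Z1 = {q2, q5}; Z2 = {q5}; fixed.
Sat(AG ¬a) = {q5}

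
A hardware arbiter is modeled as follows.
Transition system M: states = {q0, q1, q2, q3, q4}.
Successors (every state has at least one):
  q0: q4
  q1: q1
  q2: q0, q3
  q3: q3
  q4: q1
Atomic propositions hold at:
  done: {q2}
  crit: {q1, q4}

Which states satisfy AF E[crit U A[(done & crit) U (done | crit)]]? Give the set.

{q0, q1, q2, q4}

Sat(done & crit) = ∅
Sat(done | crit) = {q1, q2, q4}
A[(done & crit) U (done | crit)]: least fixpoint, start Z0 = Sat((done | crit)) = {q1, q2, q4}, add states in Sat(done & crit) with every successor in Z. Already a fixed point.
Sat(A[(done & crit) U (done | crit)]) = {q1, q2, q4}
E[crit U A[(done & crit) U (done | crit)]]: least fixpoint, start Z0 = Sat(A[(done & crit) U (done | crit)]) = {q1, q2, q4}, add states in Sat(crit) with some successor in Z. Already a fixed point.
Sat(E[crit U A[(done & crit) U (done | crit)]]) = {q1, q2, q4}
AF E[crit U A[(done & crit) U (done | crit)]]: least fixpoint, start Z0 = {q1, q2, q4}, add states with every successor in Z. Z1 = {q0, q1, q2, q4}; fixed.
Sat(AF E[crit U A[(done & crit) U (done | crit)]]) = {q0, q1, q2, q4}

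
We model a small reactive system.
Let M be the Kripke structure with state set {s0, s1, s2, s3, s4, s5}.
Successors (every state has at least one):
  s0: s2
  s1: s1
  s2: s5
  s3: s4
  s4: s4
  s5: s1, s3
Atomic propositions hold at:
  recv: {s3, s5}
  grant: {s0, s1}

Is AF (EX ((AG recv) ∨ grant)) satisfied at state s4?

AG recv: greatest fixpoint, start Z0 = {s3, s5}, keep only states in Sat with every successor in Z. Z1 = ∅; fixed.
Sat(AG recv) = ∅
Sat((AG recv) ∨ grant) = {s0, s1}
Sat(EX ((AG recv) ∨ grant)) = {s : some successor in {s0, s1}} = {s1, s5}
AF (EX ((AG recv) ∨ grant)): least fixpoint, start Z0 = {s1, s5}, add states with every successor in Z. Z1 = {s1, s2, s5}; Z2 = {s0, s1, s2, s5}; fixed.
Sat(AF (EX ((AG recv) ∨ grant))) = {s0, s1, s2, s5}
s4 ∉ Sat(AF (EX ((AG recv) ∨ grant))) = {s0, s1, s2, s5}, so the formula does not hold at s4.

No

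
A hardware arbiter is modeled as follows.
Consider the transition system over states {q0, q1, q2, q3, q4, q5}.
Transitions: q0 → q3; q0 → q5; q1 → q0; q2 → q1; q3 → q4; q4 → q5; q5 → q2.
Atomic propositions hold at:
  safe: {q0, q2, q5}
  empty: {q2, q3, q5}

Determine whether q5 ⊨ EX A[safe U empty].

A[safe U empty]: least fixpoint, start Z0 = Sat(empty) = {q2, q3, q5}, add states in Sat(safe) with every successor in Z. Z1 = {q0, q2, q3, q5}; fixed.
Sat(A[safe U empty]) = {q0, q2, q3, q5}
Sat(EX A[safe U empty]) = {s : some successor in {q0, q2, q3, q5}} = {q0, q1, q4, q5}
q5 ∈ Sat(EX A[safe U empty]) = {q0, q1, q4, q5}, so the formula holds at q5.

Yes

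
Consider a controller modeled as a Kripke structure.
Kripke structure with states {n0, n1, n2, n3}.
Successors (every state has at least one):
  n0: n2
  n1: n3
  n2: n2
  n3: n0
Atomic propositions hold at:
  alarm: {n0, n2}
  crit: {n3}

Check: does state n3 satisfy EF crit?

EF crit: least fixpoint, start Z0 = {n3}, add states with some successor in Z. Z1 = {n1, n3}; fixed.
Sat(EF crit) = {n1, n3}
n3 ∈ Sat(EF crit) = {n1, n3}, so the formula holds at n3.

Yes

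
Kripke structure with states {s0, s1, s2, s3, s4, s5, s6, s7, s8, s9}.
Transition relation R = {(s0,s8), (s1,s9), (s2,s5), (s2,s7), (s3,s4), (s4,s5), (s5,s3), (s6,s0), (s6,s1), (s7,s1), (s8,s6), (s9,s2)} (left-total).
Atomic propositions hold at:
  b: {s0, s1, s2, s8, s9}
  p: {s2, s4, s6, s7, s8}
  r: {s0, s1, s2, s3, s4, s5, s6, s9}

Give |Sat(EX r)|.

Sat(EX r) = {s : some successor in {s0, s1, s2, s3, s4, s5, s6, s9}} = {s1, s2, s3, s4, s5, s6, s7, s8, s9}
|Sat(EX r)| = |{s1, s2, s3, s4, s5, s6, s7, s8, s9}| = 9.

9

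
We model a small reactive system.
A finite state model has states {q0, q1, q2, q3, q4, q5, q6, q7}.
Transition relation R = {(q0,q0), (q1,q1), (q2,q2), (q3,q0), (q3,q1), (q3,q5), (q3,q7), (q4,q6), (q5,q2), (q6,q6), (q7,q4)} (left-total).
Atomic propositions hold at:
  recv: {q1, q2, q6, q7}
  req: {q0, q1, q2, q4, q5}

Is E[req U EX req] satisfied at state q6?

No

Sat(EX req) = {s : some successor in {q0, q1, q2, q4, q5}} = {q0, q1, q2, q3, q5, q7}
E[req U EX req]: least fixpoint, start Z0 = Sat(EX req) = {q0, q1, q2, q3, q5, q7}, add states in Sat(req) with some successor in Z. Already a fixed point.
Sat(E[req U EX req]) = {q0, q1, q2, q3, q5, q7}
q6 ∉ Sat(E[req U EX req]) = {q0, q1, q2, q3, q5, q7}, so the formula does not hold at q6.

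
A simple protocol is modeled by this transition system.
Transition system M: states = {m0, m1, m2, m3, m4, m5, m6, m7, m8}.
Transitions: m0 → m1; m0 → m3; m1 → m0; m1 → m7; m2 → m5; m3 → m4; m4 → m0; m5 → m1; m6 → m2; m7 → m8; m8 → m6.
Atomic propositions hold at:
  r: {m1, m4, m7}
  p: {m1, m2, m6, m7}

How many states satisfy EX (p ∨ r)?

Sat(p ∨ r) = {m1, m2, m4, m6, m7}
Sat(EX (p ∨ r)) = {s : some successor in {m1, m2, m4, m6, m7}} = {m0, m1, m3, m5, m6, m8}
|Sat(EX (p ∨ r))| = |{m0, m1, m3, m5, m6, m8}| = 6.

6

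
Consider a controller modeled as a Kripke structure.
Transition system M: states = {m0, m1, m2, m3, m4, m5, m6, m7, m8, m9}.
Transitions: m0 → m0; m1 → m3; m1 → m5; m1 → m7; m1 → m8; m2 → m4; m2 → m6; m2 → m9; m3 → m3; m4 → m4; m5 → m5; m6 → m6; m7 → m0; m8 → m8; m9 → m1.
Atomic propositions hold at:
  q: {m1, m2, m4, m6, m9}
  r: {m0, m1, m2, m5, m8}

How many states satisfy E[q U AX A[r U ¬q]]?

Sat(¬q) = {m0, m3, m5, m7, m8}
A[r U ¬q]: least fixpoint, start Z0 = Sat(¬q) = {m0, m3, m5, m7, m8}, add states in Sat(r) with every successor in Z. Z1 = {m0, m1, m3, m5, m7, m8}; fixed.
Sat(A[r U ¬q]) = {m0, m1, m3, m5, m7, m8}
Sat(AX A[r U ¬q]) = {s : every successor in {m0, m1, m3, m5, m7, m8}} = {m0, m1, m3, m5, m7, m8, m9}
E[q U AX A[r U ¬q]]: least fixpoint, start Z0 = Sat(AX A[r U ¬q]) = {m0, m1, m3, m5, m7, m8, m9}, add states in Sat(q) with some successor in Z. Z1 = {m0, m1, m2, m3, m5, m7, m8, m9}; fixed.
Sat(E[q U AX A[r U ¬q]]) = {m0, m1, m2, m3, m5, m7, m8, m9}
|Sat(E[q U AX A[r U ¬q]])| = |{m0, m1, m2, m3, m5, m7, m8, m9}| = 8.

8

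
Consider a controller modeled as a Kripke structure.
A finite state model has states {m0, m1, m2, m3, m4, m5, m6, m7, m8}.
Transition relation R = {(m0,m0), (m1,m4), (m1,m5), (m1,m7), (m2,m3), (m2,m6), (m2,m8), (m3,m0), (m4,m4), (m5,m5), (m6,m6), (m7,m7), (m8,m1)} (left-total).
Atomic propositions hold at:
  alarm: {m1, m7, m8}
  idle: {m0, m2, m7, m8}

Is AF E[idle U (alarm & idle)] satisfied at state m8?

Yes

Sat(alarm & idle) = {m7, m8}
E[idle U (alarm & idle)]: least fixpoint, start Z0 = Sat((alarm & idle)) = {m7, m8}, add states in Sat(idle) with some successor in Z. Z1 = {m2, m7, m8}; fixed.
Sat(E[idle U (alarm & idle)]) = {m2, m7, m8}
AF E[idle U (alarm & idle)]: least fixpoint, start Z0 = {m2, m7, m8}, add states with every successor in Z. Already a fixed point.
Sat(AF E[idle U (alarm & idle)]) = {m2, m7, m8}
m8 ∈ Sat(AF E[idle U (alarm & idle)]) = {m2, m7, m8}, so the formula holds at m8.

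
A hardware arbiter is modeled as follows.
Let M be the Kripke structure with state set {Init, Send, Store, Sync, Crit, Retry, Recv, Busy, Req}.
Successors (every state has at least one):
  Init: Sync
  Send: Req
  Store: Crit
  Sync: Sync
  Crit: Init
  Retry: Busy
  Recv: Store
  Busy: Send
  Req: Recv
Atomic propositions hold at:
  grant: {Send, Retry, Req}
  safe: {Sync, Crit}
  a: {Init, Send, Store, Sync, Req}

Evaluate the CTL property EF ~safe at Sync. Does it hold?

No

Sat(~safe) = {Init, Send, Store, Retry, Recv, Busy, Req}
EF ~safe: least fixpoint, start Z0 = {Init, Send, Store, Retry, Recv, Busy, Req}, add states with some successor in Z. Z1 = {Init, Send, Store, Crit, Retry, Recv, Busy, Req}; fixed.
Sat(EF ~safe) = {Init, Send, Store, Crit, Retry, Recv, Busy, Req}
Sync ∉ Sat(EF ~safe) = {Init, Send, Store, Crit, Retry, Recv, Busy, Req}, so the formula does not hold at Sync.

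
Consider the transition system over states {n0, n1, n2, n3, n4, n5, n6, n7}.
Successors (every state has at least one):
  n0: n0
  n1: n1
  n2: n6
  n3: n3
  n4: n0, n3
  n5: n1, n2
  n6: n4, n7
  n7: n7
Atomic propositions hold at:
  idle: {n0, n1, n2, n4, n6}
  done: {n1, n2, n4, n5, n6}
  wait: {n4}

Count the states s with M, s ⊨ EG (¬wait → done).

Sat(¬wait) = {n0, n1, n2, n3, n5, n6, n7}
Sat(¬wait → done) = {n1, n2, n4, n5, n6}
EG (¬wait → done): greatest fixpoint, start Z0 = {n1, n2, n4, n5, n6}, keep only states in Sat with some successor in Z. Z1 = {n1, n2, n5, n6}; Z2 = {n1, n2, n5}; Z3 = {n1, n5}; fixed.
Sat(EG (¬wait → done)) = {n1, n5}
|Sat(EG (¬wait → done))| = |{n1, n5}| = 2.

2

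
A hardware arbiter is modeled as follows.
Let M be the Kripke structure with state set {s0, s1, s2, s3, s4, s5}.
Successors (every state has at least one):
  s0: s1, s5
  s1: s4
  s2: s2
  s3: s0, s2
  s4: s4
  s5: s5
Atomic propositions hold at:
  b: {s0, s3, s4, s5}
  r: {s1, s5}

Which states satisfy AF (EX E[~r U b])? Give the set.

Sat(~r) = {s0, s2, s3, s4}
E[~r U b]: least fixpoint, start Z0 = Sat(b) = {s0, s3, s4, s5}, add states in Sat(~r) with some successor in Z. Already a fixed point.
Sat(E[~r U b]) = {s0, s3, s4, s5}
Sat(EX E[~r U b]) = {s : some successor in {s0, s3, s4, s5}} = {s0, s1, s3, s4, s5}
AF (EX E[~r U b]): least fixpoint, start Z0 = {s0, s1, s3, s4, s5}, add states with every successor in Z. Already a fixed point.
Sat(AF (EX E[~r U b])) = {s0, s1, s3, s4, s5}

{s0, s1, s3, s4, s5}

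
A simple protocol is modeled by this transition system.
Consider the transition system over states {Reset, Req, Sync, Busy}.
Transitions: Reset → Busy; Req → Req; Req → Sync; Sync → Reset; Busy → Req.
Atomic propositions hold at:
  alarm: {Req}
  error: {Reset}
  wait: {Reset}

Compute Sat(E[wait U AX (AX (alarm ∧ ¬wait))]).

{Reset}

Sat(¬wait) = {Req, Sync, Busy}
Sat(alarm ∧ ¬wait) = {Req}
Sat(AX (alarm ∧ ¬wait)) = {s : every successor in {Req}} = {Busy}
Sat(AX (AX (alarm ∧ ¬wait))) = {s : every successor in {Busy}} = {Reset}
E[wait U AX (AX (alarm ∧ ¬wait))]: least fixpoint, start Z0 = Sat(AX (AX (alarm ∧ ¬wait))) = {Reset}, add states in Sat(wait) with some successor in Z. Already a fixed point.
Sat(E[wait U AX (AX (alarm ∧ ¬wait))]) = {Reset}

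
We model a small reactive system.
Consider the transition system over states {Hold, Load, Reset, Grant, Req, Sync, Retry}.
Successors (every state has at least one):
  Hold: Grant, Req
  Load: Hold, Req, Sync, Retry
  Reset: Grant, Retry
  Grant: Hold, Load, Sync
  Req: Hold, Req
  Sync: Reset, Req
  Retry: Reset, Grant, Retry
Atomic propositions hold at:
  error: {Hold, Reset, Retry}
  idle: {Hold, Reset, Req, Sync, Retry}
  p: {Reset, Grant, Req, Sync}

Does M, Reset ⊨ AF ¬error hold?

No

Sat(¬error) = {Load, Grant, Req, Sync}
AF ¬error: least fixpoint, start Z0 = {Load, Grant, Req, Sync}, add states with every successor in Z. Z1 = {Hold, Load, Grant, Req, Sync}; fixed.
Sat(AF ¬error) = {Hold, Load, Grant, Req, Sync}
Reset ∉ Sat(AF ¬error) = {Hold, Load, Grant, Req, Sync}, so the formula does not hold at Reset.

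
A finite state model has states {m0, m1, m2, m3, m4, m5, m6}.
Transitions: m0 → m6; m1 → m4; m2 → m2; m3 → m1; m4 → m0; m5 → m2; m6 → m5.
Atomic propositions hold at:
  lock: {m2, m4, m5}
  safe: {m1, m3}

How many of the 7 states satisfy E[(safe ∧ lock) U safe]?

2

Sat(safe ∧ lock) = ∅
E[(safe ∧ lock) U safe]: least fixpoint, start Z0 = Sat(safe) = {m1, m3}, add states in Sat(safe ∧ lock) with some successor in Z. Already a fixed point.
Sat(E[(safe ∧ lock) U safe]) = {m1, m3}
|Sat(E[(safe ∧ lock) U safe])| = |{m1, m3}| = 2.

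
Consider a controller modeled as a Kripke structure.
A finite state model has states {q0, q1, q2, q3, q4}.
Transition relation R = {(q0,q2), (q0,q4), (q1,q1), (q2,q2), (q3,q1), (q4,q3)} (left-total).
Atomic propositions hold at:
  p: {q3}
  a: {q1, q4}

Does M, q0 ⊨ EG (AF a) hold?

AF a: least fixpoint, start Z0 = {q1, q4}, add states with every successor in Z. Z1 = {q1, q3, q4}; fixed.
Sat(AF a) = {q1, q3, q4}
EG (AF a): greatest fixpoint, start Z0 = {q1, q3, q4}, keep only states in Sat with some successor in Z. Already a fixed point.
Sat(EG (AF a)) = {q1, q3, q4}
q0 ∉ Sat(EG (AF a)) = {q1, q3, q4}, so the formula does not hold at q0.

No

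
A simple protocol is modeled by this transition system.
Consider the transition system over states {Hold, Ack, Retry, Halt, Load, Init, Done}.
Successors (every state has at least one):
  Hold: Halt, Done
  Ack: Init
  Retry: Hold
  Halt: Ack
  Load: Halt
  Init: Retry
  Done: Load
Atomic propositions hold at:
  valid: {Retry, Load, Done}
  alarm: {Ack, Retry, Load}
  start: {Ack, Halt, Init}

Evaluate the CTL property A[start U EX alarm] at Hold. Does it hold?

No

Sat(EX alarm) = {s : some successor in {Ack, Retry, Load}} = {Halt, Init, Done}
A[start U EX alarm]: least fixpoint, start Z0 = Sat(EX alarm) = {Halt, Init, Done}, add states in Sat(start) with every successor in Z. Z1 = {Ack, Halt, Init, Done}; fixed.
Sat(A[start U EX alarm]) = {Ack, Halt, Init, Done}
Hold ∉ Sat(A[start U EX alarm]) = {Ack, Halt, Init, Done}, so the formula does not hold at Hold.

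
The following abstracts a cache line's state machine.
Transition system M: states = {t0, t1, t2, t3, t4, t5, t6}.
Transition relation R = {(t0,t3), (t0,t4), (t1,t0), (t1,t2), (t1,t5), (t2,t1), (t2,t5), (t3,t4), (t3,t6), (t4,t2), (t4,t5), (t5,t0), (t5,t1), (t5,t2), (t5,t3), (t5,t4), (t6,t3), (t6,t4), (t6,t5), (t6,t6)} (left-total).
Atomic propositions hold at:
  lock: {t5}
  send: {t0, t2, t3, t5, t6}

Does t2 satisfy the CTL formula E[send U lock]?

Yes

E[send U lock]: least fixpoint, start Z0 = Sat(lock) = {t5}, add states in Sat(send) with some successor in Z. Z1 = {t2, t5, t6}; Z2 = {t2, t3, t5, t6}; Z3 = {t0, t2, t3, t5, t6}; fixed.
Sat(E[send U lock]) = {t0, t2, t3, t5, t6}
t2 ∈ Sat(E[send U lock]) = {t0, t2, t3, t5, t6}, so the formula holds at t2.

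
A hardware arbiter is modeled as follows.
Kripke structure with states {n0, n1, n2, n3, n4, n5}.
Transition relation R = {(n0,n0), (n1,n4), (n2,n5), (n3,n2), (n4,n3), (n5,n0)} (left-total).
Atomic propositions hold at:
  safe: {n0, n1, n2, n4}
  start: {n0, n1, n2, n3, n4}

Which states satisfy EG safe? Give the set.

EG safe: greatest fixpoint, start Z0 = {n0, n1, n2, n4}, keep only states in Sat with some successor in Z. Z1 = {n0, n1}; Z2 = {n0}; fixed.
Sat(EG safe) = {n0}

{n0}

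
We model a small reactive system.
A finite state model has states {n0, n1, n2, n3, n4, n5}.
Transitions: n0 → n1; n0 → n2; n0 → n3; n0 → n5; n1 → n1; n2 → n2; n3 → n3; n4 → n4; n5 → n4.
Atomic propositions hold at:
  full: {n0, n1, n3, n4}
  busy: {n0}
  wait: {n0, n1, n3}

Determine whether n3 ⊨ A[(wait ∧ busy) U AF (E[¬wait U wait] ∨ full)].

Sat(wait ∧ busy) = {n0}
Sat(¬wait) = {n2, n4, n5}
E[¬wait U wait]: least fixpoint, start Z0 = Sat(wait) = {n0, n1, n3}, add states in Sat(¬wait) with some successor in Z. Already a fixed point.
Sat(E[¬wait U wait]) = {n0, n1, n3}
Sat(E[¬wait U wait] ∨ full) = {n0, n1, n3, n4}
AF (E[¬wait U wait] ∨ full): least fixpoint, start Z0 = {n0, n1, n3, n4}, add states with every successor in Z. Z1 = {n0, n1, n3, n4, n5}; fixed.
Sat(AF (E[¬wait U wait] ∨ full)) = {n0, n1, n3, n4, n5}
A[(wait ∧ busy) U AF (E[¬wait U wait] ∨ full)]: least fixpoint, start Z0 = Sat(AF (E[¬wait U wait] ∨ full)) = {n0, n1, n3, n4, n5}, add states in Sat(wait ∧ busy) with every successor in Z. Already a fixed point.
Sat(A[(wait ∧ busy) U AF (E[¬wait U wait] ∨ full)]) = {n0, n1, n3, n4, n5}
n3 ∈ Sat(A[(wait ∧ busy) U AF (E[¬wait U wait] ∨ full)]) = {n0, n1, n3, n4, n5}, so the formula holds at n3.

Yes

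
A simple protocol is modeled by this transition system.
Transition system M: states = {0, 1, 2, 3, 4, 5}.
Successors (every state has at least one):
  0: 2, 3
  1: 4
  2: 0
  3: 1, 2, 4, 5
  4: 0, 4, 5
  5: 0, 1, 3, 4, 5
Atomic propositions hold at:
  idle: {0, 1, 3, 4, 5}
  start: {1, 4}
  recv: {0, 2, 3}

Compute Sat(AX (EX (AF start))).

AF start: least fixpoint, start Z0 = {1, 4}, add states with every successor in Z. Already a fixed point.
Sat(AF start) = {1, 4}
Sat(EX (AF start)) = {s : some successor in {1, 4}} = {1, 3, 4, 5}
Sat(AX (EX (AF start))) = {s : every successor in {1, 3, 4, 5}} = {1}

{1}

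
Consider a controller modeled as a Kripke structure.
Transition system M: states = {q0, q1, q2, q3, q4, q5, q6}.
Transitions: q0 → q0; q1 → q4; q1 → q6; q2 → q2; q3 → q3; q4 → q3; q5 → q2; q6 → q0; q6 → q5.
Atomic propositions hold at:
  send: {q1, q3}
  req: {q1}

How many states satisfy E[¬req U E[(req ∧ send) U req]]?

1

Sat(¬req) = {q0, q2, q3, q4, q5, q6}
Sat(req ∧ send) = {q1}
E[(req ∧ send) U req]: least fixpoint, start Z0 = Sat(req) = {q1}, add states in Sat(req ∧ send) with some successor in Z. Already a fixed point.
Sat(E[(req ∧ send) U req]) = {q1}
E[¬req U E[(req ∧ send) U req]]: least fixpoint, start Z0 = Sat(E[(req ∧ send) U req]) = {q1}, add states in Sat(¬req) with some successor in Z. Already a fixed point.
Sat(E[¬req U E[(req ∧ send) U req]]) = {q1}
|Sat(E[¬req U E[(req ∧ send) U req]])| = |{q1}| = 1.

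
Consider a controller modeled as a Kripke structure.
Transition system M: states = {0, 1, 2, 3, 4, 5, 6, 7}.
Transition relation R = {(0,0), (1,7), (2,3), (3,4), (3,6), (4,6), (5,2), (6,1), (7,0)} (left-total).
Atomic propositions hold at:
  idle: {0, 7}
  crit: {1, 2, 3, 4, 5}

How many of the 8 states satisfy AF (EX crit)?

5

Sat(EX crit) = {s : some successor in {1, 2, 3, 4, 5}} = {2, 3, 5, 6}
AF (EX crit): least fixpoint, start Z0 = {2, 3, 5, 6}, add states with every successor in Z. Z1 = {2, 3, 4, 5, 6}; fixed.
Sat(AF (EX crit)) = {2, 3, 4, 5, 6}
|Sat(AF (EX crit))| = |{2, 3, 4, 5, 6}| = 5.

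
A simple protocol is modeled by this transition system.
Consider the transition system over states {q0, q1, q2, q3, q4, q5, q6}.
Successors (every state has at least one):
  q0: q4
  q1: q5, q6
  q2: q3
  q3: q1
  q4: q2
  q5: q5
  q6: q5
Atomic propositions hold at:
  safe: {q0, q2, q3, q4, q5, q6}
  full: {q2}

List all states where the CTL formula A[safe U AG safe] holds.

AG safe: greatest fixpoint, start Z0 = {q0, q2, q3, q4, q5, q6}, keep only states in Sat with every successor in Z. Z1 = {q0, q2, q4, q5, q6}; Z2 = {q0, q4, q5, q6}; Z3 = {q0, q5, q6}; Z4 = {q5, q6}; fixed.
Sat(AG safe) = {q5, q6}
A[safe U AG safe]: least fixpoint, start Z0 = Sat(AG safe) = {q5, q6}, add states in Sat(safe) with every successor in Z. Already a fixed point.
Sat(A[safe U AG safe]) = {q5, q6}

{q5, q6}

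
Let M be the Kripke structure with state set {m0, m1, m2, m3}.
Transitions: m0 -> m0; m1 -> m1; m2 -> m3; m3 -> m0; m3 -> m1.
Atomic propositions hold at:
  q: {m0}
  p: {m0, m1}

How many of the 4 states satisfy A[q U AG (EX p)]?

3

Sat(EX p) = {s : some successor in {m0, m1}} = {m0, m1, m3}
AG (EX p): greatest fixpoint, start Z0 = {m0, m1, m3}, keep only states in Sat with every successor in Z. Already a fixed point.
Sat(AG (EX p)) = {m0, m1, m3}
A[q U AG (EX p)]: least fixpoint, start Z0 = Sat(AG (EX p)) = {m0, m1, m3}, add states in Sat(q) with every successor in Z. Already a fixed point.
Sat(A[q U AG (EX p)]) = {m0, m1, m3}
|Sat(A[q U AG (EX p)])| = |{m0, m1, m3}| = 3.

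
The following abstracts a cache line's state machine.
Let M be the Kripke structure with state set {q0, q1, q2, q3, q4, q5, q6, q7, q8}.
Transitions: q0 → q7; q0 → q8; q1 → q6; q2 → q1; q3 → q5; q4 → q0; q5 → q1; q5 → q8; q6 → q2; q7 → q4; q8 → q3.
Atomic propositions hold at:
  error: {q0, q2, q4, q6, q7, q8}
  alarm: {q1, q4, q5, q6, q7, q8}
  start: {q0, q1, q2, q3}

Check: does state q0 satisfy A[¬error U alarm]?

Sat(¬error) = {q1, q3, q5}
A[¬error U alarm]: least fixpoint, start Z0 = Sat(alarm) = {q1, q4, q5, q6, q7, q8}, add states in Sat(¬error) with every successor in Z. Z1 = {q1, q3, q4, q5, q6, q7, q8}; fixed.
Sat(A[¬error U alarm]) = {q1, q3, q4, q5, q6, q7, q8}
q0 ∉ Sat(A[¬error U alarm]) = {q1, q3, q4, q5, q6, q7, q8}, so the formula does not hold at q0.

No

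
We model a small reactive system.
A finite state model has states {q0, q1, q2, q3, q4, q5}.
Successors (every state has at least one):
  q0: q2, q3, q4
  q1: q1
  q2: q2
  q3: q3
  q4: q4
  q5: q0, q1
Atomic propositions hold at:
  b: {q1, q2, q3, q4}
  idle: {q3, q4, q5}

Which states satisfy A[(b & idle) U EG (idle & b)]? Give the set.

{q3, q4}

Sat(b & idle) = {q3, q4}
Sat(idle & b) = {q3, q4}
EG (idle & b): greatest fixpoint, start Z0 = {q3, q4}, keep only states in Sat with some successor in Z. Already a fixed point.
Sat(EG (idle & b)) = {q3, q4}
A[(b & idle) U EG (idle & b)]: least fixpoint, start Z0 = Sat(EG (idle & b)) = {q3, q4}, add states in Sat(b & idle) with every successor in Z. Already a fixed point.
Sat(A[(b & idle) U EG (idle & b)]) = {q3, q4}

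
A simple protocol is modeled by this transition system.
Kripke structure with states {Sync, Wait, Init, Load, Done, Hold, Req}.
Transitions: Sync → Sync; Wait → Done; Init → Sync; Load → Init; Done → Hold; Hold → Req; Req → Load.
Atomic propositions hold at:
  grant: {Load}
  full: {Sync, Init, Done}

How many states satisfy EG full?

2

EG full: greatest fixpoint, start Z0 = {Sync, Init, Done}, keep only states in Sat with some successor in Z. Z1 = {Sync, Init}; fixed.
Sat(EG full) = {Sync, Init}
|Sat(EG full)| = |{Sync, Init}| = 2.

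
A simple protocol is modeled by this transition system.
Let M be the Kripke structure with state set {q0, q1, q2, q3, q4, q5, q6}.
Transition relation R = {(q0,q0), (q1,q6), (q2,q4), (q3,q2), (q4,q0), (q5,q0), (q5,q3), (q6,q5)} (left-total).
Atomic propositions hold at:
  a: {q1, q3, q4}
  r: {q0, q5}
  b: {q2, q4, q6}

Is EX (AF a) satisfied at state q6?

No

AF a: least fixpoint, start Z0 = {q1, q3, q4}, add states with every successor in Z. Z1 = {q1, q2, q3, q4}; fixed.
Sat(AF a) = {q1, q2, q3, q4}
Sat(EX (AF a)) = {s : some successor in {q1, q2, q3, q4}} = {q2, q3, q5}
q6 ∉ Sat(EX (AF a)) = {q2, q3, q5}, so the formula does not hold at q6.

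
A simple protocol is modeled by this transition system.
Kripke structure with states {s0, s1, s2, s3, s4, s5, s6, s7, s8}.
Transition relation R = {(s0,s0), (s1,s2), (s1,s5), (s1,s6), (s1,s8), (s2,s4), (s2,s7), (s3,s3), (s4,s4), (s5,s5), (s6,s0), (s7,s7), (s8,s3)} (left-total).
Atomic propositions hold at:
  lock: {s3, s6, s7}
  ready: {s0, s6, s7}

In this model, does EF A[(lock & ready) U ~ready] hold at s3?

Sat(lock & ready) = {s6, s7}
Sat(~ready) = {s1, s2, s3, s4, s5, s8}
A[(lock & ready) U ~ready]: least fixpoint, start Z0 = Sat(~ready) = {s1, s2, s3, s4, s5, s8}, add states in Sat(lock & ready) with every successor in Z. Already a fixed point.
Sat(A[(lock & ready) U ~ready]) = {s1, s2, s3, s4, s5, s8}
EF A[(lock & ready) U ~ready]: least fixpoint, start Z0 = {s1, s2, s3, s4, s5, s8}, add states with some successor in Z. Already a fixed point.
Sat(EF A[(lock & ready) U ~ready]) = {s1, s2, s3, s4, s5, s8}
s3 ∈ Sat(EF A[(lock & ready) U ~ready]) = {s1, s2, s3, s4, s5, s8}, so the formula holds at s3.

Yes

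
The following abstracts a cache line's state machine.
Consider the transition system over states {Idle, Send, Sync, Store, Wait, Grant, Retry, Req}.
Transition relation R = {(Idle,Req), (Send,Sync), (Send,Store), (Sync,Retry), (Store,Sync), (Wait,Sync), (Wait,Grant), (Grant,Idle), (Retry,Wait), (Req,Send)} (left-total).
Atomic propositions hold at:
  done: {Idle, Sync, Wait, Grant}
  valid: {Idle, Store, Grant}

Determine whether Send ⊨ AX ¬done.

Sat(¬done) = {Send, Store, Retry, Req}
Sat(AX ¬done) = {s : every successor in {Send, Store, Retry, Req}} = {Idle, Sync, Req}
Send ∉ Sat(AX ¬done) = {Idle, Sync, Req}, so the formula does not hold at Send.

No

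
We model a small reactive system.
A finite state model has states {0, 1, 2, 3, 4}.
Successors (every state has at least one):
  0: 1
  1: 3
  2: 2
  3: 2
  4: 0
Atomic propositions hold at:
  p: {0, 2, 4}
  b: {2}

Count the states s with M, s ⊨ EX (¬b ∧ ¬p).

Sat(¬b) = {0, 1, 3, 4}
Sat(¬p) = {1, 3}
Sat(¬b ∧ ¬p) = {1, 3}
Sat(EX (¬b ∧ ¬p)) = {s : some successor in {1, 3}} = {0, 1}
|Sat(EX (¬b ∧ ¬p))| = |{0, 1}| = 2.

2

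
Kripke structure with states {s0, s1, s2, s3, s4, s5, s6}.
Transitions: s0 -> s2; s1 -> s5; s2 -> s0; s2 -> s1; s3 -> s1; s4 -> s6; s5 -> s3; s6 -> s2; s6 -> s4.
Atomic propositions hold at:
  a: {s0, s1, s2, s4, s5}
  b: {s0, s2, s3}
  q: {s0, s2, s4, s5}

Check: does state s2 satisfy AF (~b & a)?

Sat(~b) = {s1, s4, s5, s6}
Sat(~b & a) = {s1, s4, s5}
AF (~b & a): least fixpoint, start Z0 = {s1, s4, s5}, add states with every successor in Z. Z1 = {s1, s3, s4, s5}; fixed.
Sat(AF (~b & a)) = {s1, s3, s4, s5}
s2 ∉ Sat(AF (~b & a)) = {s1, s3, s4, s5}, so the formula does not hold at s2.

No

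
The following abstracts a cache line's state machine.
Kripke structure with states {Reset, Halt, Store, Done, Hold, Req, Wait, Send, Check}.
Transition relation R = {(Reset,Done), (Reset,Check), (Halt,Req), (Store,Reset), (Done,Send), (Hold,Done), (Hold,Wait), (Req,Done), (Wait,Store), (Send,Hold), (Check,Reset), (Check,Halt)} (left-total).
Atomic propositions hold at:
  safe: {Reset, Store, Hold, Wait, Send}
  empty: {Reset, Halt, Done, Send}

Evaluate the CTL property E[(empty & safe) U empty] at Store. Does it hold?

Sat(empty & safe) = {Reset, Send}
E[(empty & safe) U empty]: least fixpoint, start Z0 = Sat(empty) = {Reset, Halt, Done, Send}, add states in Sat(empty & safe) with some successor in Z. Already a fixed point.
Sat(E[(empty & safe) U empty]) = {Reset, Halt, Done, Send}
Store ∉ Sat(E[(empty & safe) U empty]) = {Reset, Halt, Done, Send}, so the formula does not hold at Store.

No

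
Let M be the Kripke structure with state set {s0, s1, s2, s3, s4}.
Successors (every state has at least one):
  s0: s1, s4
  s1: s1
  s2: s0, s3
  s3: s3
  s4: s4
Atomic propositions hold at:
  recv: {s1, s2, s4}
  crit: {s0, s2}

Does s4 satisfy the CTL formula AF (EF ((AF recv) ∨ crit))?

Yes

AF recv: least fixpoint, start Z0 = {s1, s2, s4}, add states with every successor in Z. Z1 = {s0, s1, s2, s4}; fixed.
Sat(AF recv) = {s0, s1, s2, s4}
Sat((AF recv) ∨ crit) = {s0, s1, s2, s4}
EF ((AF recv) ∨ crit): least fixpoint, start Z0 = {s0, s1, s2, s4}, add states with some successor in Z. Already a fixed point.
Sat(EF ((AF recv) ∨ crit)) = {s0, s1, s2, s4}
AF (EF ((AF recv) ∨ crit)): least fixpoint, start Z0 = {s0, s1, s2, s4}, add states with every successor in Z. Already a fixed point.
Sat(AF (EF ((AF recv) ∨ crit))) = {s0, s1, s2, s4}
s4 ∈ Sat(AF (EF ((AF recv) ∨ crit))) = {s0, s1, s2, s4}, so the formula holds at s4.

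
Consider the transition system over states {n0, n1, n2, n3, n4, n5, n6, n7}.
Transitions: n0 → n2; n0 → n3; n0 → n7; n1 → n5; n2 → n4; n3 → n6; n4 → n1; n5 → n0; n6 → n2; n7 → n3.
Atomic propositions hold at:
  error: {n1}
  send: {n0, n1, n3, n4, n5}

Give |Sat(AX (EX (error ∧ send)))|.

1

Sat(error ∧ send) = {n1}
Sat(EX (error ∧ send)) = {s : some successor in {n1}} = {n4}
Sat(AX (EX (error ∧ send))) = {s : every successor in {n4}} = {n2}
|Sat(AX (EX (error ∧ send)))| = |{n2}| = 1.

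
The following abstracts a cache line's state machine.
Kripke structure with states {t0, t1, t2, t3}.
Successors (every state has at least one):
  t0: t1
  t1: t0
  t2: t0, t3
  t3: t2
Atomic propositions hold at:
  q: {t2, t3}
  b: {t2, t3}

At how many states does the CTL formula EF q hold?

2

EF q: least fixpoint, start Z0 = {t2, t3}, add states with some successor in Z. Already a fixed point.
Sat(EF q) = {t2, t3}
|Sat(EF q)| = |{t2, t3}| = 2.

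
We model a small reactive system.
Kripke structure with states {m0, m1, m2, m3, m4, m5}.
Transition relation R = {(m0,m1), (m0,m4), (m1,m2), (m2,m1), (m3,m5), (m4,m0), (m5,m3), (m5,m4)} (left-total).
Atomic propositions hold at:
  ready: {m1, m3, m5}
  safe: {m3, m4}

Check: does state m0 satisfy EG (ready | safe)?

No

Sat(ready | safe) = {m1, m3, m4, m5}
EG (ready | safe): greatest fixpoint, start Z0 = {m1, m3, m4, m5}, keep only states in Sat with some successor in Z. Z1 = {m3, m5}; fixed.
Sat(EG (ready | safe)) = {m3, m5}
m0 ∉ Sat(EG (ready | safe)) = {m3, m5}, so the formula does not hold at m0.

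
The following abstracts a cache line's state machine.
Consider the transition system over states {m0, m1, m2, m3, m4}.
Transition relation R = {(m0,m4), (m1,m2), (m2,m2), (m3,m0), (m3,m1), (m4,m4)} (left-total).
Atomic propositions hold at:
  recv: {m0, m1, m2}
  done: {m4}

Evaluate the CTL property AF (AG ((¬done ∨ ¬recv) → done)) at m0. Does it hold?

Sat(¬done) = {m0, m1, m2, m3}
Sat(¬recv) = {m3, m4}
Sat(¬done ∨ ¬recv) = {m0, m1, m2, m3, m4}
Sat((¬done ∨ ¬recv) → done) = {m4}
AG ((¬done ∨ ¬recv) → done): greatest fixpoint, start Z0 = {m4}, keep only states in Sat with every successor in Z. Already a fixed point.
Sat(AG ((¬done ∨ ¬recv) → done)) = {m4}
AF (AG ((¬done ∨ ¬recv) → done)): least fixpoint, start Z0 = {m4}, add states with every successor in Z. Z1 = {m0, m4}; fixed.
Sat(AF (AG ((¬done ∨ ¬recv) → done))) = {m0, m4}
m0 ∈ Sat(AF (AG ((¬done ∨ ¬recv) → done))) = {m0, m4}, so the formula holds at m0.

Yes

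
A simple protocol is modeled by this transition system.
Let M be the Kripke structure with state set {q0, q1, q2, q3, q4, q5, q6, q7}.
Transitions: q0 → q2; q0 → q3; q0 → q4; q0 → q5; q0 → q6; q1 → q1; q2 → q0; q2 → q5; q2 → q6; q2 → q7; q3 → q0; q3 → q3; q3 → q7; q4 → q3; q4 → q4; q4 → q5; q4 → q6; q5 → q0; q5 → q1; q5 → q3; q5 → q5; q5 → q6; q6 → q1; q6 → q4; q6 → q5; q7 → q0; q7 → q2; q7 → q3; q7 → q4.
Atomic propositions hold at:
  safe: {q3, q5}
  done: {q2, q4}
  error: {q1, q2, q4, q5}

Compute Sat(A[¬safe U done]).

{q2, q4}

Sat(¬safe) = {q0, q1, q2, q4, q6, q7}
A[¬safe U done]: least fixpoint, start Z0 = Sat(done) = {q2, q4}, add states in Sat(¬safe) with every successor in Z. Already a fixed point.
Sat(A[¬safe U done]) = {q2, q4}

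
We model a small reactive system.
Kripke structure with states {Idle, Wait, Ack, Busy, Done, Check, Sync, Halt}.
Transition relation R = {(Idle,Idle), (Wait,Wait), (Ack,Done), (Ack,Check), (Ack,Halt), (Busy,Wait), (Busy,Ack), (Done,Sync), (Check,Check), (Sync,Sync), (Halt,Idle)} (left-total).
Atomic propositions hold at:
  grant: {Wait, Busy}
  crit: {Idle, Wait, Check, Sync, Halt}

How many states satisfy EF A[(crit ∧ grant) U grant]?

Sat(crit ∧ grant) = {Wait}
A[(crit ∧ grant) U grant]: least fixpoint, start Z0 = Sat(grant) = {Wait, Busy}, add states in Sat(crit ∧ grant) with every successor in Z. Already a fixed point.
Sat(A[(crit ∧ grant) U grant]) = {Wait, Busy}
EF A[(crit ∧ grant) U grant]: least fixpoint, start Z0 = {Wait, Busy}, add states with some successor in Z. Already a fixed point.
Sat(EF A[(crit ∧ grant) U grant]) = {Wait, Busy}
|Sat(EF A[(crit ∧ grant) U grant])| = |{Wait, Busy}| = 2.

2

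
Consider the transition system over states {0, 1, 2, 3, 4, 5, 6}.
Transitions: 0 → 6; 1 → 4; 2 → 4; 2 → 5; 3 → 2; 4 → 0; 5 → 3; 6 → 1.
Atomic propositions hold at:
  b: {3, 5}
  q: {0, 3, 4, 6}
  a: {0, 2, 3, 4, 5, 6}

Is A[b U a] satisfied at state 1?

A[b U a]: least fixpoint, start Z0 = Sat(a) = {0, 2, 3, 4, 5, 6}, add states in Sat(b) with every successor in Z. Already a fixed point.
Sat(A[b U a]) = {0, 2, 3, 4, 5, 6}
1 ∉ Sat(A[b U a]) = {0, 2, 3, 4, 5, 6}, so the formula does not hold at 1.

No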